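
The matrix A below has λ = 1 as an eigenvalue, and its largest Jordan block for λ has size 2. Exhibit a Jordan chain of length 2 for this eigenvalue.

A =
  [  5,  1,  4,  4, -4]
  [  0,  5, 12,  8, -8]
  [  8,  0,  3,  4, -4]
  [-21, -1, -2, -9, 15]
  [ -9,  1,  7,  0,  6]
A Jordan chain for λ = 1 of length 2:
v_1 = (1, 4, 0, -1, 1)ᵀ
v_2 = (0, 1, 0, 0, 0)ᵀ

Let N = A − (1)·I. We want v_2 with N^2 v_2 = 0 but N^1 v_2 ≠ 0; then v_{j-1} := N · v_j for j = 2, …, 2.

Pick v_2 = (0, 1, 0, 0, 0)ᵀ.
Then v_1 = N · v_2 = (1, 4, 0, -1, 1)ᵀ.

Sanity check: (A − (1)·I) v_1 = (0, 0, 0, 0, 0)ᵀ = 0. ✓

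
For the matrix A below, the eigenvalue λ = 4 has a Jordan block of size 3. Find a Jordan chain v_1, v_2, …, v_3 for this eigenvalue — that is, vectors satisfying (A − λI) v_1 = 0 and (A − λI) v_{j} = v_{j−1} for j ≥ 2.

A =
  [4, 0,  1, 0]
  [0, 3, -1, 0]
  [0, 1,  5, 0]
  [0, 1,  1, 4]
A Jordan chain for λ = 4 of length 3:
v_1 = (1, 0, 0, 0)ᵀ
v_2 = (0, -1, 1, 1)ᵀ
v_3 = (0, 1, 0, 0)ᵀ

Let N = A − (4)·I. We want v_3 with N^3 v_3 = 0 but N^2 v_3 ≠ 0; then v_{j-1} := N · v_j for j = 3, …, 2.

Pick v_3 = (0, 1, 0, 0)ᵀ.
Then v_2 = N · v_3 = (0, -1, 1, 1)ᵀ.
Then v_1 = N · v_2 = (1, 0, 0, 0)ᵀ.

Sanity check: (A − (4)·I) v_1 = (0, 0, 0, 0)ᵀ = 0. ✓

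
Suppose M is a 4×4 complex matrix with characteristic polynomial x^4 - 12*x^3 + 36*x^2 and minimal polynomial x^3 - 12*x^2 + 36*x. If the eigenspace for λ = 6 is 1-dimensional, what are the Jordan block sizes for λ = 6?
Block sizes for λ = 6: [2]

Step 1 — from the characteristic polynomial, algebraic multiplicity of λ = 6 is 2. From dim ker(M − (6)·I) = 1, there are exactly 1 Jordan blocks for λ = 6.
Step 2 — from the minimal polynomial, the factor (x − 6)^2 tells us the largest block for λ = 6 has size 2.
Step 3 — with total size 2, 1 blocks, and largest block 2, the block sizes (in nonincreasing order) are [2].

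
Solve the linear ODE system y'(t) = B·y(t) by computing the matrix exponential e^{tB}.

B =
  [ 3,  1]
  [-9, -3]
e^{tB} =
  [3*t + 1, t]
  [-9*t, 1 - 3*t]

Strategy: write B = P · J · P⁻¹ where J is a Jordan canonical form, so e^{tB} = P · e^{tJ} · P⁻¹, and e^{tJ} can be computed block-by-block.

B has Jordan form
J =
  [0, 1]
  [0, 0]
(up to reordering of blocks).

Per-block formulas:
  For a 2×2 Jordan block J_2(0): exp(t · J_2(0)) = e^(0t)·(I + t·N), where N is the 2×2 nilpotent shift.

After assembling e^{tJ} and conjugating by P, we get:

e^{tB} =
  [3*t + 1, t]
  [-9*t, 1 - 3*t]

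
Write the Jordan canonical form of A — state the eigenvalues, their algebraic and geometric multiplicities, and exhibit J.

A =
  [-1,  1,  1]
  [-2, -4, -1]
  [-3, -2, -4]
J_3(-3)

The characteristic polynomial is
  det(x·I − A) = x^3 + 9*x^2 + 27*x + 27 = (x + 3)^3

Eigenvalues and multiplicities (the geometric multiplicity of λ is n − rank(A − λI), which equals the number of Jordan blocks for λ):
  λ = -3: algebraic multiplicity = 3, geometric multiplicity = 1

Determining the block sizes for each eigenvalue:
  λ = -3: one block (gm = 1), so the single block has size am = 3 → block sizes [3]

Assembling the blocks gives a Jordan form
J =
  [-3,  1,  0]
  [ 0, -3,  1]
  [ 0,  0, -3]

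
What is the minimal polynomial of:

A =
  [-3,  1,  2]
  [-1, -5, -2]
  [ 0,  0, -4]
x^2 + 8*x + 16

The characteristic polynomial is χ_A(x) = (x + 4)^3, so the eigenvalues are known. The minimal polynomial is
  m_A(x) = Π_λ (x − λ)^{k_λ}
where k_λ is the size of the *largest* Jordan block for λ (equivalently, the smallest k with (A − λI)^k v = 0 for every generalised eigenvector v of λ).

  λ = -4: largest Jordan block has size 2, contributing (x + 4)^2

So m_A(x) = (x + 4)^2 = x^2 + 8*x + 16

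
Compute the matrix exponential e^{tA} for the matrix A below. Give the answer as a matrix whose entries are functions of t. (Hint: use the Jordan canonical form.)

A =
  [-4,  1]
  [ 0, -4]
e^{tA} =
  [exp(-4*t), t*exp(-4*t)]
  [0, exp(-4*t)]

Strategy: write A = P · J · P⁻¹ where J is a Jordan canonical form, so e^{tA} = P · e^{tJ} · P⁻¹, and e^{tJ} can be computed block-by-block.

A has Jordan form
J =
  [-4,  1]
  [ 0, -4]
(up to reordering of blocks).

Per-block formulas:
  For a 2×2 Jordan block J_2(-4): exp(t · J_2(-4)) = e^(-4t)·(I + t·N), where N is the 2×2 nilpotent shift.

After assembling e^{tJ} and conjugating by P, we get:

e^{tA} =
  [exp(-4*t), t*exp(-4*t)]
  [0, exp(-4*t)]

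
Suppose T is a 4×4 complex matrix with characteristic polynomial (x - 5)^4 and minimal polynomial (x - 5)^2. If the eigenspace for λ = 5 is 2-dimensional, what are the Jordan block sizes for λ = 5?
Block sizes for λ = 5: [2, 2]

Step 1 — from the characteristic polynomial, algebraic multiplicity of λ = 5 is 4. From dim ker(T − (5)·I) = 2, there are exactly 2 Jordan blocks for λ = 5.
Step 2 — from the minimal polynomial, the factor (x − 5)^2 tells us the largest block for λ = 5 has size 2.
Step 3 — with total size 4, 2 blocks, and largest block 2, the block sizes (in nonincreasing order) are [2, 2].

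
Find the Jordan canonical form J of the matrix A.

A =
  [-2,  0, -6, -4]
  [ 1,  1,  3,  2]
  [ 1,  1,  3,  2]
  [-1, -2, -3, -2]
J_3(0) ⊕ J_1(0)

The characteristic polynomial is
  det(x·I − A) = x^4

Eigenvalues and multiplicities (the geometric multiplicity of λ is n − rank(A − λI), which equals the number of Jordan blocks for λ):
  λ = 0: algebraic multiplicity = 4, geometric multiplicity = 2

Determining the block sizes for each eigenvalue:
  λ = 0: with am = 4 and gm = 2, the partition is not yet determined (e.g. several partitions of 4 into 2 parts exist). Let N = A − (0)·I. Computing rank(N^1) = 2, rank(N^2) = 1, rank(N^3) = 0; the number of blocks of size ≥ j is rank(N^{j−1}) − rank(N^j), giving [2, 1, 1]. So we have 1 block(s) of size 3, 1 block(s) of size 1 → block sizes [3, 1]

Assembling the blocks gives a Jordan form
J =
  [0, 1, 0, 0]
  [0, 0, 1, 0]
  [0, 0, 0, 0]
  [0, 0, 0, 0]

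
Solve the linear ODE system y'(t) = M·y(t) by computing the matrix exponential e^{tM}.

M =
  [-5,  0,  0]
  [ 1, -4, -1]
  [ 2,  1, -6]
e^{tM} =
  [exp(-5*t), 0, 0]
  [-t^2*exp(-5*t)/2 + t*exp(-5*t), t*exp(-5*t) + exp(-5*t), -t*exp(-5*t)]
  [-t^2*exp(-5*t)/2 + 2*t*exp(-5*t), t*exp(-5*t), -t*exp(-5*t) + exp(-5*t)]

Strategy: write M = P · J · P⁻¹ where J is a Jordan canonical form, so e^{tM} = P · e^{tJ} · P⁻¹, and e^{tJ} can be computed block-by-block.

M has Jordan form
J =
  [-5,  1,  0]
  [ 0, -5,  1]
  [ 0,  0, -5]
(up to reordering of blocks).

Per-block formulas:
  For a 3×3 Jordan block J_3(-5): exp(t · J_3(-5)) = e^(-5t)·(I + t·N + (t^2/2)·N^2), where N is the 3×3 nilpotent shift.

After assembling e^{tJ} and conjugating by P, we get:

e^{tM} =
  [exp(-5*t), 0, 0]
  [-t^2*exp(-5*t)/2 + t*exp(-5*t), t*exp(-5*t) + exp(-5*t), -t*exp(-5*t)]
  [-t^2*exp(-5*t)/2 + 2*t*exp(-5*t), t*exp(-5*t), -t*exp(-5*t) + exp(-5*t)]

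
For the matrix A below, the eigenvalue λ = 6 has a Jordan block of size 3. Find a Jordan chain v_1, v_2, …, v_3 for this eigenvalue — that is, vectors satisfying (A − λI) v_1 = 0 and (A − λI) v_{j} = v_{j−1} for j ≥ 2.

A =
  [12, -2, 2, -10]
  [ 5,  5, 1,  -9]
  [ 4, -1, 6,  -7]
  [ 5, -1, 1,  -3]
A Jordan chain for λ = 6 of length 3:
v_1 = (-2, -1, 0, -1)ᵀ
v_2 = (-2, -1, -1, -1)ᵀ
v_3 = (0, 1, 0, 0)ᵀ

Let N = A − (6)·I. We want v_3 with N^3 v_3 = 0 but N^2 v_3 ≠ 0; then v_{j-1} := N · v_j for j = 3, …, 2.

Pick v_3 = (0, 1, 0, 0)ᵀ.
Then v_2 = N · v_3 = (-2, -1, -1, -1)ᵀ.
Then v_1 = N · v_2 = (-2, -1, 0, -1)ᵀ.

Sanity check: (A − (6)·I) v_1 = (0, 0, 0, 0)ᵀ = 0. ✓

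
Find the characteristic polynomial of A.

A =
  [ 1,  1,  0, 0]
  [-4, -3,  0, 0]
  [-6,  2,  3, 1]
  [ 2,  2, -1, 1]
x^4 - 2*x^3 - 3*x^2 + 4*x + 4

Expanding det(x·I − A) (e.g. by cofactor expansion or by noting that A is similar to its Jordan form J, which has the same characteristic polynomial as A) gives
  χ_A(x) = x^4 - 2*x^3 - 3*x^2 + 4*x + 4
which factors as (x - 2)^2*(x + 1)^2. The eigenvalues (with algebraic multiplicities) are λ = -1 with multiplicity 2, λ = 2 with multiplicity 2.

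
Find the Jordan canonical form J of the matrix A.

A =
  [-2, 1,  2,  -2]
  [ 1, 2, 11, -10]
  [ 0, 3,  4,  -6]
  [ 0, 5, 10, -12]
J_3(-2) ⊕ J_1(-2)

The characteristic polynomial is
  det(x·I − A) = x^4 + 8*x^3 + 24*x^2 + 32*x + 16 = (x + 2)^4

Eigenvalues and multiplicities (the geometric multiplicity of λ is n − rank(A − λI), which equals the number of Jordan blocks for λ):
  λ = -2: algebraic multiplicity = 4, geometric multiplicity = 2

Determining the block sizes for each eigenvalue:
  λ = -2: with am = 4 and gm = 2, the partition is not yet determined (e.g. several partitions of 4 into 2 parts exist). Let N = A − (-2)·I. Computing rank(N^1) = 2, rank(N^2) = 1, rank(N^3) = 0; the number of blocks of size ≥ j is rank(N^{j−1}) − rank(N^j), giving [2, 1, 1]. So we have 1 block(s) of size 3, 1 block(s) of size 1 → block sizes [3, 1]

Assembling the blocks gives a Jordan form
J =
  [-2,  1,  0,  0]
  [ 0, -2,  1,  0]
  [ 0,  0, -2,  0]
  [ 0,  0,  0, -2]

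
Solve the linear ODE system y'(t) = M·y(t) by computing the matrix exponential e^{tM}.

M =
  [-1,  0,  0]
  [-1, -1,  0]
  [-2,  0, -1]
e^{tM} =
  [exp(-t), 0, 0]
  [-t*exp(-t), exp(-t), 0]
  [-2*t*exp(-t), 0, exp(-t)]

Strategy: write M = P · J · P⁻¹ where J is a Jordan canonical form, so e^{tM} = P · e^{tJ} · P⁻¹, and e^{tJ} can be computed block-by-block.

M has Jordan form
J =
  [-1,  1,  0]
  [ 0, -1,  0]
  [ 0,  0, -1]
(up to reordering of blocks).

Per-block formulas:
  For a 2×2 Jordan block J_2(-1): exp(t · J_2(-1)) = e^(-1t)·(I + t·N), where N is the 2×2 nilpotent shift.
  For a 1×1 block at λ = -1: exp(t · [-1]) = [e^(-1t)].

After assembling e^{tJ} and conjugating by P, we get:

e^{tM} =
  [exp(-t), 0, 0]
  [-t*exp(-t), exp(-t), 0]
  [-2*t*exp(-t), 0, exp(-t)]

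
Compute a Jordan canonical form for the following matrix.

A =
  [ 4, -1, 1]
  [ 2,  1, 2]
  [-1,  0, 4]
J_3(3)

The characteristic polynomial is
  det(x·I − A) = x^3 - 9*x^2 + 27*x - 27 = (x - 3)^3

Eigenvalues and multiplicities (the geometric multiplicity of λ is n − rank(A − λI), which equals the number of Jordan blocks for λ):
  λ = 3: algebraic multiplicity = 3, geometric multiplicity = 1

Determining the block sizes for each eigenvalue:
  λ = 3: one block (gm = 1), so the single block has size am = 3 → block sizes [3]

Assembling the blocks gives a Jordan form
J =
  [3, 1, 0]
  [0, 3, 1]
  [0, 0, 3]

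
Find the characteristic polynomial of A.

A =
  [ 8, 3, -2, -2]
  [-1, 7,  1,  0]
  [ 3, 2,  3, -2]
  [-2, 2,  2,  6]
x^4 - 24*x^3 + 216*x^2 - 864*x + 1296

Expanding det(x·I − A) (e.g. by cofactor expansion or by noting that A is similar to its Jordan form J, which has the same characteristic polynomial as A) gives
  χ_A(x) = x^4 - 24*x^3 + 216*x^2 - 864*x + 1296
which factors as (x - 6)^4. The eigenvalues (with algebraic multiplicities) are λ = 6 with multiplicity 4.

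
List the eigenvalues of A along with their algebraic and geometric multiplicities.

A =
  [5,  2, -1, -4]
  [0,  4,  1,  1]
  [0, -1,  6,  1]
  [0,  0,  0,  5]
λ = 5: alg = 4, geom = 2

Step 1 — factor the characteristic polynomial to read off the algebraic multiplicities:
  χ_A(x) = (x - 5)^4

Step 2 — compute geometric multiplicities via the rank-nullity identity g(λ) = n − rank(A − λI):
  rank(A − (5)·I) = 2, so dim ker(A − (5)·I) = n − 2 = 2

Summary:
  λ = 5: algebraic multiplicity = 4, geometric multiplicity = 2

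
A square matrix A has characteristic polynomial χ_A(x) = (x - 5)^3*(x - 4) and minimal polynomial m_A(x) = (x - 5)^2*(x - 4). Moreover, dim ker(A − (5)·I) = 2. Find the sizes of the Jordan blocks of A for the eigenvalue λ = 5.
Block sizes for λ = 5: [2, 1]

Step 1 — from the characteristic polynomial, algebraic multiplicity of λ = 5 is 3. From dim ker(A − (5)·I) = 2, there are exactly 2 Jordan blocks for λ = 5.
Step 2 — from the minimal polynomial, the factor (x − 5)^2 tells us the largest block for λ = 5 has size 2.
Step 3 — with total size 3, 2 blocks, and largest block 2, the block sizes (in nonincreasing order) are [2, 1].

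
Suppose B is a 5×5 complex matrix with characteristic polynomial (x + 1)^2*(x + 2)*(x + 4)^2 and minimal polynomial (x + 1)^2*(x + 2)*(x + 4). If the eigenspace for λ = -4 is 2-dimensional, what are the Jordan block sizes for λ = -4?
Block sizes for λ = -4: [1, 1]

Step 1 — from the characteristic polynomial, algebraic multiplicity of λ = -4 is 2. From dim ker(B − (-4)·I) = 2, there are exactly 2 Jordan blocks for λ = -4.
Step 2 — from the minimal polynomial, the factor (x + 4) tells us the largest block for λ = -4 has size 1.
Step 3 — with total size 2, 2 blocks, and largest block 1, the block sizes (in nonincreasing order) are [1, 1].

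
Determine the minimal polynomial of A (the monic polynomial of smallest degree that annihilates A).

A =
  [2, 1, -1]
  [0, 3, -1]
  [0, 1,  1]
x^2 - 4*x + 4

The characteristic polynomial is χ_A(x) = (x - 2)^3, so the eigenvalues are known. The minimal polynomial is
  m_A(x) = Π_λ (x − λ)^{k_λ}
where k_λ is the size of the *largest* Jordan block for λ (equivalently, the smallest k with (A − λI)^k v = 0 for every generalised eigenvector v of λ).

  λ = 2: largest Jordan block has size 2, contributing (x − 2)^2

So m_A(x) = (x - 2)^2 = x^2 - 4*x + 4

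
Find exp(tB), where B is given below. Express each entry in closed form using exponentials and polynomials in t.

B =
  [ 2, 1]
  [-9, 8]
e^{tB} =
  [-3*t*exp(5*t) + exp(5*t), t*exp(5*t)]
  [-9*t*exp(5*t), 3*t*exp(5*t) + exp(5*t)]

Strategy: write B = P · J · P⁻¹ where J is a Jordan canonical form, so e^{tB} = P · e^{tJ} · P⁻¹, and e^{tJ} can be computed block-by-block.

B has Jordan form
J =
  [5, 1]
  [0, 5]
(up to reordering of blocks).

Per-block formulas:
  For a 2×2 Jordan block J_2(5): exp(t · J_2(5)) = e^(5t)·(I + t·N), where N is the 2×2 nilpotent shift.

After assembling e^{tJ} and conjugating by P, we get:

e^{tB} =
  [-3*t*exp(5*t) + exp(5*t), t*exp(5*t)]
  [-9*t*exp(5*t), 3*t*exp(5*t) + exp(5*t)]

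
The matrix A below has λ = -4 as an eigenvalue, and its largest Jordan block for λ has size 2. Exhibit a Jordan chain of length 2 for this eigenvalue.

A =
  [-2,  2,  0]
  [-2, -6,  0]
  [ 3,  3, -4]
A Jordan chain for λ = -4 of length 2:
v_1 = (2, -2, 3)ᵀ
v_2 = (1, 0, 0)ᵀ

Let N = A − (-4)·I. We want v_2 with N^2 v_2 = 0 but N^1 v_2 ≠ 0; then v_{j-1} := N · v_j for j = 2, …, 2.

Pick v_2 = (1, 0, 0)ᵀ.
Then v_1 = N · v_2 = (2, -2, 3)ᵀ.

Sanity check: (A − (-4)·I) v_1 = (0, 0, 0)ᵀ = 0. ✓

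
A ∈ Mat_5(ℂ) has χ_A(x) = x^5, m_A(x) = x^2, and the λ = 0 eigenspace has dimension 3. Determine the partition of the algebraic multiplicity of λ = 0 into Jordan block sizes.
Block sizes for λ = 0: [2, 2, 1]

Step 1 — from the characteristic polynomial, algebraic multiplicity of λ = 0 is 5. From dim ker(A − (0)·I) = 3, there are exactly 3 Jordan blocks for λ = 0.
Step 2 — from the minimal polynomial, the factor (x − 0)^2 tells us the largest block for λ = 0 has size 2.
Step 3 — with total size 5, 3 blocks, and largest block 2, the block sizes (in nonincreasing order) are [2, 2, 1].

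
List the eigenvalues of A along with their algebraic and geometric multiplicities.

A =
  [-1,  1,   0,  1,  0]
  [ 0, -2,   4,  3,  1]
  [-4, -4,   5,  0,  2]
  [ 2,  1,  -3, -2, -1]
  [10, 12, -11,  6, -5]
λ = -1: alg = 5, geom = 2

Step 1 — factor the characteristic polynomial to read off the algebraic multiplicities:
  χ_A(x) = (x + 1)^5

Step 2 — compute geometric multiplicities via the rank-nullity identity g(λ) = n − rank(A − λI):
  rank(A − (-1)·I) = 3, so dim ker(A − (-1)·I) = n − 3 = 2

Summary:
  λ = -1: algebraic multiplicity = 5, geometric multiplicity = 2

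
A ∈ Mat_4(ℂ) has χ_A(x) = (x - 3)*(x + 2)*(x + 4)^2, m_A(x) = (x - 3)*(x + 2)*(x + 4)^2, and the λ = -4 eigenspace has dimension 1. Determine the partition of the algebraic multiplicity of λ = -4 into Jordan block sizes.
Block sizes for λ = -4: [2]

Step 1 — from the characteristic polynomial, algebraic multiplicity of λ = -4 is 2. From dim ker(A − (-4)·I) = 1, there are exactly 1 Jordan blocks for λ = -4.
Step 2 — from the minimal polynomial, the factor (x + 4)^2 tells us the largest block for λ = -4 has size 2.
Step 3 — with total size 2, 1 blocks, and largest block 2, the block sizes (in nonincreasing order) are [2].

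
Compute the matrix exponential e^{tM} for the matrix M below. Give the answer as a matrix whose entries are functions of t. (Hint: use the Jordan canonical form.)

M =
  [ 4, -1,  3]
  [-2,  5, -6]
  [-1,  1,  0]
e^{tM} =
  [t*exp(3*t) + exp(3*t), -t*exp(3*t), 3*t*exp(3*t)]
  [-2*t*exp(3*t), 2*t*exp(3*t) + exp(3*t), -6*t*exp(3*t)]
  [-t*exp(3*t), t*exp(3*t), -3*t*exp(3*t) + exp(3*t)]

Strategy: write M = P · J · P⁻¹ where J is a Jordan canonical form, so e^{tM} = P · e^{tJ} · P⁻¹, and e^{tJ} can be computed block-by-block.

M has Jordan form
J =
  [3, 1, 0]
  [0, 3, 0]
  [0, 0, 3]
(up to reordering of blocks).

Per-block formulas:
  For a 1×1 block at λ = 3: exp(t · [3]) = [e^(3t)].
  For a 2×2 Jordan block J_2(3): exp(t · J_2(3)) = e^(3t)·(I + t·N), where N is the 2×2 nilpotent shift.

After assembling e^{tJ} and conjugating by P, we get:

e^{tM} =
  [t*exp(3*t) + exp(3*t), -t*exp(3*t), 3*t*exp(3*t)]
  [-2*t*exp(3*t), 2*t*exp(3*t) + exp(3*t), -6*t*exp(3*t)]
  [-t*exp(3*t), t*exp(3*t), -3*t*exp(3*t) + exp(3*t)]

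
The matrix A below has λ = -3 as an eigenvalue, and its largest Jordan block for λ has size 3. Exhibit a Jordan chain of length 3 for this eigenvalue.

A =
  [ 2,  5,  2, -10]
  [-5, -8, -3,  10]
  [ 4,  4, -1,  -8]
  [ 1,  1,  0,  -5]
A Jordan chain for λ = -3 of length 3:
v_1 = (-2, -2, 0, -2)ᵀ
v_2 = (5, -5, 4, 1)ᵀ
v_3 = (1, 0, 0, 0)ᵀ

Let N = A − (-3)·I. We want v_3 with N^3 v_3 = 0 but N^2 v_3 ≠ 0; then v_{j-1} := N · v_j for j = 3, …, 2.

Pick v_3 = (1, 0, 0, 0)ᵀ.
Then v_2 = N · v_3 = (5, -5, 4, 1)ᵀ.
Then v_1 = N · v_2 = (-2, -2, 0, -2)ᵀ.

Sanity check: (A − (-3)·I) v_1 = (0, 0, 0, 0)ᵀ = 0. ✓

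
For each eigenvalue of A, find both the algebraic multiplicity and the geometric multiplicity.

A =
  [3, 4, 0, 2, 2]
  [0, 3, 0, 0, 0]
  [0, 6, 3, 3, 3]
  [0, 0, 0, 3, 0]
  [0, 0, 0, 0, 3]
λ = 3: alg = 5, geom = 4

Step 1 — factor the characteristic polynomial to read off the algebraic multiplicities:
  χ_A(x) = (x - 3)^5

Step 2 — compute geometric multiplicities via the rank-nullity identity g(λ) = n − rank(A − λI):
  rank(A − (3)·I) = 1, so dim ker(A − (3)·I) = n − 1 = 4

Summary:
  λ = 3: algebraic multiplicity = 5, geometric multiplicity = 4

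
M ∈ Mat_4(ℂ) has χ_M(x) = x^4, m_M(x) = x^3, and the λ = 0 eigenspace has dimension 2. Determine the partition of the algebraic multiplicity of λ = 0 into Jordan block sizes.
Block sizes for λ = 0: [3, 1]

Step 1 — from the characteristic polynomial, algebraic multiplicity of λ = 0 is 4. From dim ker(M − (0)·I) = 2, there are exactly 2 Jordan blocks for λ = 0.
Step 2 — from the minimal polynomial, the factor (x − 0)^3 tells us the largest block for λ = 0 has size 3.
Step 3 — with total size 4, 2 blocks, and largest block 3, the block sizes (in nonincreasing order) are [3, 1].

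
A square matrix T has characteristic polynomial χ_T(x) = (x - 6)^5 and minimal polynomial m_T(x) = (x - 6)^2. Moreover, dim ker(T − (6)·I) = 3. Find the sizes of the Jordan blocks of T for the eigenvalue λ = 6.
Block sizes for λ = 6: [2, 2, 1]

Step 1 — from the characteristic polynomial, algebraic multiplicity of λ = 6 is 5. From dim ker(T − (6)·I) = 3, there are exactly 3 Jordan blocks for λ = 6.
Step 2 — from the minimal polynomial, the factor (x − 6)^2 tells us the largest block for λ = 6 has size 2.
Step 3 — with total size 5, 3 blocks, and largest block 2, the block sizes (in nonincreasing order) are [2, 2, 1].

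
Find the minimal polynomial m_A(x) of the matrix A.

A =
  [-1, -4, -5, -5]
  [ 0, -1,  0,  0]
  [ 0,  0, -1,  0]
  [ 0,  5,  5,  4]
x^3 - 2*x^2 - 7*x - 4

The characteristic polynomial is χ_A(x) = (x - 4)*(x + 1)^3, so the eigenvalues are known. The minimal polynomial is
  m_A(x) = Π_λ (x − λ)^{k_λ}
where k_λ is the size of the *largest* Jordan block for λ (equivalently, the smallest k with (A − λI)^k v = 0 for every generalised eigenvector v of λ).

  λ = -1: largest Jordan block has size 2, contributing (x + 1)^2
  λ = 4: largest Jordan block has size 1, contributing (x − 4)

So m_A(x) = (x - 4)*(x + 1)^2 = x^3 - 2*x^2 - 7*x - 4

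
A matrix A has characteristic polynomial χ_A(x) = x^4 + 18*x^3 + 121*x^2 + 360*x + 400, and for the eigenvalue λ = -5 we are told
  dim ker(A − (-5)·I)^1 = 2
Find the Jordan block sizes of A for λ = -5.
Block sizes for λ = -5: [1, 1]

From the dimensions of kernels of powers, the number of Jordan blocks of size at least j is d_j − d_{j−1} where d_j = dim ker(N^j) (with d_0 = 0). Computing the differences gives [2].
The number of blocks of size exactly k is (#blocks of size ≥ k) − (#blocks of size ≥ k + 1), so the partition is: 2 block(s) of size 1.
In nonincreasing order the block sizes are [1, 1].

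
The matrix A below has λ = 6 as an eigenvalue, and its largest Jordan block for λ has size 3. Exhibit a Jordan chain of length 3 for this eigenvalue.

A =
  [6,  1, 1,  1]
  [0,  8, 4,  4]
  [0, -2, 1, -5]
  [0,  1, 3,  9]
A Jordan chain for λ = 6 of length 3:
v_1 = (1, 0, 1, -1)ᵀ
v_2 = (1, 2, -2, 1)ᵀ
v_3 = (0, 1, 0, 0)ᵀ

Let N = A − (6)·I. We want v_3 with N^3 v_3 = 0 but N^2 v_3 ≠ 0; then v_{j-1} := N · v_j for j = 3, …, 2.

Pick v_3 = (0, 1, 0, 0)ᵀ.
Then v_2 = N · v_3 = (1, 2, -2, 1)ᵀ.
Then v_1 = N · v_2 = (1, 0, 1, -1)ᵀ.

Sanity check: (A − (6)·I) v_1 = (0, 0, 0, 0)ᵀ = 0. ✓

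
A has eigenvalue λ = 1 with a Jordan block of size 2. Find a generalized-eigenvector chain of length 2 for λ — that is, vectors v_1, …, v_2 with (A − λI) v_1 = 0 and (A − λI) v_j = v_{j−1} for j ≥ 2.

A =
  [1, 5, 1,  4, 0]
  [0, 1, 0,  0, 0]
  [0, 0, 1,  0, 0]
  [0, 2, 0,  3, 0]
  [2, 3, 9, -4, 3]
A Jordan chain for λ = 1 of length 2:
v_1 = (-1, 0, 0, 0, 1)ᵀ
v_2 = (5, 0, -1, 0, 0)ᵀ

Let N = A − (1)·I. We want v_2 with N^2 v_2 = 0 but N^1 v_2 ≠ 0; then v_{j-1} := N · v_j for j = 2, …, 2.

Pick v_2 = (5, 0, -1, 0, 0)ᵀ.
Then v_1 = N · v_2 = (-1, 0, 0, 0, 1)ᵀ.

Sanity check: (A − (1)·I) v_1 = (0, 0, 0, 0, 0)ᵀ = 0. ✓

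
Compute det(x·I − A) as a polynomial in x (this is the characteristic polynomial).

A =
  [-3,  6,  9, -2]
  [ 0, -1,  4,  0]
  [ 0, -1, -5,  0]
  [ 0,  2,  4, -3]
x^4 + 12*x^3 + 54*x^2 + 108*x + 81

Expanding det(x·I − A) (e.g. by cofactor expansion or by noting that A is similar to its Jordan form J, which has the same characteristic polynomial as A) gives
  χ_A(x) = x^4 + 12*x^3 + 54*x^2 + 108*x + 81
which factors as (x + 3)^4. The eigenvalues (with algebraic multiplicities) are λ = -3 with multiplicity 4.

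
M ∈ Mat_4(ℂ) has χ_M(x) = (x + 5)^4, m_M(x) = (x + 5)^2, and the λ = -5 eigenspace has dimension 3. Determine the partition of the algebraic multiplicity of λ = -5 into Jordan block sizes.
Block sizes for λ = -5: [2, 1, 1]

Step 1 — from the characteristic polynomial, algebraic multiplicity of λ = -5 is 4. From dim ker(M − (-5)·I) = 3, there are exactly 3 Jordan blocks for λ = -5.
Step 2 — from the minimal polynomial, the factor (x + 5)^2 tells us the largest block for λ = -5 has size 2.
Step 3 — with total size 4, 3 blocks, and largest block 2, the block sizes (in nonincreasing order) are [2, 1, 1].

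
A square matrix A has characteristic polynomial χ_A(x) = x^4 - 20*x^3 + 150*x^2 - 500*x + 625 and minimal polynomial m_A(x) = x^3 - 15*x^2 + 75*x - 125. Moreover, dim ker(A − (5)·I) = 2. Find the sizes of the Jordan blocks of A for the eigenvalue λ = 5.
Block sizes for λ = 5: [3, 1]

Step 1 — from the characteristic polynomial, algebraic multiplicity of λ = 5 is 4. From dim ker(A − (5)·I) = 2, there are exactly 2 Jordan blocks for λ = 5.
Step 2 — from the minimal polynomial, the factor (x − 5)^3 tells us the largest block for λ = 5 has size 3.
Step 3 — with total size 4, 2 blocks, and largest block 3, the block sizes (in nonincreasing order) are [3, 1].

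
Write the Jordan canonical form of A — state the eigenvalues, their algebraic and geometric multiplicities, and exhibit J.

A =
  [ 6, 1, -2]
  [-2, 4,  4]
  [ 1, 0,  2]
J_3(4)

The characteristic polynomial is
  det(x·I − A) = x^3 - 12*x^2 + 48*x - 64 = (x - 4)^3

Eigenvalues and multiplicities (the geometric multiplicity of λ is n − rank(A − λI), which equals the number of Jordan blocks for λ):
  λ = 4: algebraic multiplicity = 3, geometric multiplicity = 1

Determining the block sizes for each eigenvalue:
  λ = 4: one block (gm = 1), so the single block has size am = 3 → block sizes [3]

Assembling the blocks gives a Jordan form
J =
  [4, 1, 0]
  [0, 4, 1]
  [0, 0, 4]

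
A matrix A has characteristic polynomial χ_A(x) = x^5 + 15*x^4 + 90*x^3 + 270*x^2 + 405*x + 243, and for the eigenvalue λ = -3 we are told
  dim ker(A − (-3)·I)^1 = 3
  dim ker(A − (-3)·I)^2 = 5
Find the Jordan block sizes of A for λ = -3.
Block sizes for λ = -3: [2, 2, 1]

From the dimensions of kernels of powers, the number of Jordan blocks of size at least j is d_j − d_{j−1} where d_j = dim ker(N^j) (with d_0 = 0). Computing the differences gives [3, 2].
The number of blocks of size exactly k is (#blocks of size ≥ k) − (#blocks of size ≥ k + 1), so the partition is: 1 block(s) of size 1, 2 block(s) of size 2.
In nonincreasing order the block sizes are [2, 2, 1].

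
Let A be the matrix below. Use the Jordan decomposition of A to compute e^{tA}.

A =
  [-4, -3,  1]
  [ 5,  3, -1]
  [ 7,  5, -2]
e^{tA} =
  [t^2*exp(-t)/2 - 3*t*exp(-t) + exp(-t), t^2*exp(-t) - 3*t*exp(-t), -t^2*exp(-t)/2 + t*exp(-t)]
  [-t^2*exp(-t) + 5*t*exp(-t), -2*t^2*exp(-t) + 4*t*exp(-t) + exp(-t), t^2*exp(-t) - t*exp(-t)]
  [-3*t^2*exp(-t)/2 + 7*t*exp(-t), -3*t^2*exp(-t) + 5*t*exp(-t), 3*t^2*exp(-t)/2 - t*exp(-t) + exp(-t)]

Strategy: write A = P · J · P⁻¹ where J is a Jordan canonical form, so e^{tA} = P · e^{tJ} · P⁻¹, and e^{tJ} can be computed block-by-block.

A has Jordan form
J =
  [-1,  1,  0]
  [ 0, -1,  1]
  [ 0,  0, -1]
(up to reordering of blocks).

Per-block formulas:
  For a 3×3 Jordan block J_3(-1): exp(t · J_3(-1)) = e^(-1t)·(I + t·N + (t^2/2)·N^2), where N is the 3×3 nilpotent shift.

After assembling e^{tJ} and conjugating by P, we get:

e^{tA} =
  [t^2*exp(-t)/2 - 3*t*exp(-t) + exp(-t), t^2*exp(-t) - 3*t*exp(-t), -t^2*exp(-t)/2 + t*exp(-t)]
  [-t^2*exp(-t) + 5*t*exp(-t), -2*t^2*exp(-t) + 4*t*exp(-t) + exp(-t), t^2*exp(-t) - t*exp(-t)]
  [-3*t^2*exp(-t)/2 + 7*t*exp(-t), -3*t^2*exp(-t) + 5*t*exp(-t), 3*t^2*exp(-t)/2 - t*exp(-t) + exp(-t)]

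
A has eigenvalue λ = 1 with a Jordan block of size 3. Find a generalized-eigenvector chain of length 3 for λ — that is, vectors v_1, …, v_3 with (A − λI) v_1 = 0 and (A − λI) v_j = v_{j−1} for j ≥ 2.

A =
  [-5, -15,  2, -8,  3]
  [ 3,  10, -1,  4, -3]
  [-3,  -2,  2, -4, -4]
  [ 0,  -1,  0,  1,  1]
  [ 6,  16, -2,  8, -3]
A Jordan chain for λ = 1 of length 3:
v_1 = (3, -6, -15, 3, -6)ᵀ
v_2 = (-6, 3, -3, 0, 6)ᵀ
v_3 = (1, 0, 0, 0, 0)ᵀ

Let N = A − (1)·I. We want v_3 with N^3 v_3 = 0 but N^2 v_3 ≠ 0; then v_{j-1} := N · v_j for j = 3, …, 2.

Pick v_3 = (1, 0, 0, 0, 0)ᵀ.
Then v_2 = N · v_3 = (-6, 3, -3, 0, 6)ᵀ.
Then v_1 = N · v_2 = (3, -6, -15, 3, -6)ᵀ.

Sanity check: (A − (1)·I) v_1 = (0, 0, 0, 0, 0)ᵀ = 0. ✓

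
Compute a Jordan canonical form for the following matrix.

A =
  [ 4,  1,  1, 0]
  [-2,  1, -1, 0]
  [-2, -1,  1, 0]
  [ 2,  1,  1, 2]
J_2(2) ⊕ J_1(2) ⊕ J_1(2)

The characteristic polynomial is
  det(x·I − A) = x^4 - 8*x^3 + 24*x^2 - 32*x + 16 = (x - 2)^4

Eigenvalues and multiplicities (the geometric multiplicity of λ is n − rank(A − λI), which equals the number of Jordan blocks for λ):
  λ = 2: algebraic multiplicity = 4, geometric multiplicity = 3

Determining the block sizes for each eigenvalue:
  λ = 2: 3 blocks summing to 4 forces exactly one block of size 2 and the rest size 1 → block sizes [2, 1, 1]

Assembling the blocks gives a Jordan form
J =
  [2, 1, 0, 0]
  [0, 2, 0, 0]
  [0, 0, 2, 0]
  [0, 0, 0, 2]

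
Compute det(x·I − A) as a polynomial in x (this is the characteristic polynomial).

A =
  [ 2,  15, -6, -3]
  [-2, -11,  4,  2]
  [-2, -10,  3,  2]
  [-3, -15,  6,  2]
x^4 + 4*x^3 + 6*x^2 + 4*x + 1

Expanding det(x·I − A) (e.g. by cofactor expansion or by noting that A is similar to its Jordan form J, which has the same characteristic polynomial as A) gives
  χ_A(x) = x^4 + 4*x^3 + 6*x^2 + 4*x + 1
which factors as (x + 1)^4. The eigenvalues (with algebraic multiplicities) are λ = -1 with multiplicity 4.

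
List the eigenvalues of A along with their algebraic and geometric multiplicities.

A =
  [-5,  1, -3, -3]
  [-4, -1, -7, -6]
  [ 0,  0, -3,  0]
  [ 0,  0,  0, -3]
λ = -3: alg = 4, geom = 2

Step 1 — factor the characteristic polynomial to read off the algebraic multiplicities:
  χ_A(x) = (x + 3)^4

Step 2 — compute geometric multiplicities via the rank-nullity identity g(λ) = n − rank(A − λI):
  rank(A − (-3)·I) = 2, so dim ker(A − (-3)·I) = n − 2 = 2

Summary:
  λ = -3: algebraic multiplicity = 4, geometric multiplicity = 2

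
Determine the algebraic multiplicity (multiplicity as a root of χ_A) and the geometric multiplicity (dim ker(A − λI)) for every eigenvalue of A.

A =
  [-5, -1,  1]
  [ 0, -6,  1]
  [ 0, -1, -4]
λ = -5: alg = 3, geom = 2

Step 1 — factor the characteristic polynomial to read off the algebraic multiplicities:
  χ_A(x) = (x + 5)^3

Step 2 — compute geometric multiplicities via the rank-nullity identity g(λ) = n − rank(A − λI):
  rank(A − (-5)·I) = 1, so dim ker(A − (-5)·I) = n − 1 = 2

Summary:
  λ = -5: algebraic multiplicity = 3, geometric multiplicity = 2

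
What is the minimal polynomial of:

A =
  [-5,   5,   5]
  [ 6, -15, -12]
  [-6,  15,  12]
x^3 + 8*x^2 + 15*x

The characteristic polynomial is χ_A(x) = x*(x + 3)*(x + 5), so the eigenvalues are known. The minimal polynomial is
  m_A(x) = Π_λ (x − λ)^{k_λ}
where k_λ is the size of the *largest* Jordan block for λ (equivalently, the smallest k with (A − λI)^k v = 0 for every generalised eigenvector v of λ).

  λ = -5: largest Jordan block has size 1, contributing (x + 5)
  λ = -3: largest Jordan block has size 1, contributing (x + 3)
  λ = 0: largest Jordan block has size 1, contributing (x − 0)

So m_A(x) = x*(x + 3)*(x + 5) = x^3 + 8*x^2 + 15*x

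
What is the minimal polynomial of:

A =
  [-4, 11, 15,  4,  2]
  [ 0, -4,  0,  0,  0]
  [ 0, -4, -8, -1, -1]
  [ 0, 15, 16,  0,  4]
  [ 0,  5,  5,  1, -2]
x^5 + 18*x^4 + 129*x^3 + 460*x^2 + 816*x + 576

The characteristic polynomial is χ_A(x) = (x + 3)^2*(x + 4)^3, so the eigenvalues are known. The minimal polynomial is
  m_A(x) = Π_λ (x − λ)^{k_λ}
where k_λ is the size of the *largest* Jordan block for λ (equivalently, the smallest k with (A − λI)^k v = 0 for every generalised eigenvector v of λ).

  λ = -4: largest Jordan block has size 3, contributing (x + 4)^3
  λ = -3: largest Jordan block has size 2, contributing (x + 3)^2

So m_A(x) = (x + 3)^2*(x + 4)^3 = x^5 + 18*x^4 + 129*x^3 + 460*x^2 + 816*x + 576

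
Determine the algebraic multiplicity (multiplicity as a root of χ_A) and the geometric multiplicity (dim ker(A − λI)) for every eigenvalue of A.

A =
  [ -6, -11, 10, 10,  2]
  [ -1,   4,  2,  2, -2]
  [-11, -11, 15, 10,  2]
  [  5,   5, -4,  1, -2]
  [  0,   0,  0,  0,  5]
λ = -1: alg = 1, geom = 1; λ = 5: alg = 4, geom = 3

Step 1 — factor the characteristic polynomial to read off the algebraic multiplicities:
  χ_A(x) = (x - 5)^4*(x + 1)

Step 2 — compute geometric multiplicities via the rank-nullity identity g(λ) = n − rank(A − λI):
  rank(A − (-1)·I) = 4, so dim ker(A − (-1)·I) = n − 4 = 1
  rank(A − (5)·I) = 2, so dim ker(A − (5)·I) = n − 2 = 3

Summary:
  λ = -1: algebraic multiplicity = 1, geometric multiplicity = 1
  λ = 5: algebraic multiplicity = 4, geometric multiplicity = 3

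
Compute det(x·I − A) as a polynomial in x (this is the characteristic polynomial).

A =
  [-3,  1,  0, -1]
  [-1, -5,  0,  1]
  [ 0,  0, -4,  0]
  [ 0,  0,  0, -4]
x^4 + 16*x^3 + 96*x^2 + 256*x + 256

Expanding det(x·I − A) (e.g. by cofactor expansion or by noting that A is similar to its Jordan form J, which has the same characteristic polynomial as A) gives
  χ_A(x) = x^4 + 16*x^3 + 96*x^2 + 256*x + 256
which factors as (x + 4)^4. The eigenvalues (with algebraic multiplicities) are λ = -4 with multiplicity 4.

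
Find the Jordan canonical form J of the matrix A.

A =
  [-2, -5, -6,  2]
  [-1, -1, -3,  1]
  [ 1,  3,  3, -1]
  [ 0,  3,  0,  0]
J_3(0) ⊕ J_1(0)

The characteristic polynomial is
  det(x·I − A) = x^4

Eigenvalues and multiplicities (the geometric multiplicity of λ is n − rank(A − λI), which equals the number of Jordan blocks for λ):
  λ = 0: algebraic multiplicity = 4, geometric multiplicity = 2

Determining the block sizes for each eigenvalue:
  λ = 0: with am = 4 and gm = 2, the partition is not yet determined (e.g. several partitions of 4 into 2 parts exist). Let N = A − (0)·I. Computing rank(N^1) = 2, rank(N^2) = 1, rank(N^3) = 0; the number of blocks of size ≥ j is rank(N^{j−1}) − rank(N^j), giving [2, 1, 1]. So we have 1 block(s) of size 3, 1 block(s) of size 1 → block sizes [3, 1]

Assembling the blocks gives a Jordan form
J =
  [0, 1, 0, 0]
  [0, 0, 1, 0]
  [0, 0, 0, 0]
  [0, 0, 0, 0]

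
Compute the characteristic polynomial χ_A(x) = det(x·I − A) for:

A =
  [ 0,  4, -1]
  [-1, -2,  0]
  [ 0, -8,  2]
x^3

Expanding det(x·I − A) (e.g. by cofactor expansion or by noting that A is similar to its Jordan form J, which has the same characteristic polynomial as A) gives
  χ_A(x) = x^3
which factors as x^3. The eigenvalues (with algebraic multiplicities) are λ = 0 with multiplicity 3.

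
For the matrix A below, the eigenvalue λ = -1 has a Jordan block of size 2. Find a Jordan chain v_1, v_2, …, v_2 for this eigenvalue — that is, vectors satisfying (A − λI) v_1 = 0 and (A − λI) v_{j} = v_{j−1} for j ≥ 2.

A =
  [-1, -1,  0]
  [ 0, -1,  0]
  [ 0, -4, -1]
A Jordan chain for λ = -1 of length 2:
v_1 = (-1, 0, -4)ᵀ
v_2 = (0, 1, 0)ᵀ

Let N = A − (-1)·I. We want v_2 with N^2 v_2 = 0 but N^1 v_2 ≠ 0; then v_{j-1} := N · v_j for j = 2, …, 2.

Pick v_2 = (0, 1, 0)ᵀ.
Then v_1 = N · v_2 = (-1, 0, -4)ᵀ.

Sanity check: (A − (-1)·I) v_1 = (0, 0, 0)ᵀ = 0. ✓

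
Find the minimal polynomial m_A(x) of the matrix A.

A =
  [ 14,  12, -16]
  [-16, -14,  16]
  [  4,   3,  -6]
x^2 + 4*x + 4

The characteristic polynomial is χ_A(x) = (x + 2)^3, so the eigenvalues are known. The minimal polynomial is
  m_A(x) = Π_λ (x − λ)^{k_λ}
where k_λ is the size of the *largest* Jordan block for λ (equivalently, the smallest k with (A − λI)^k v = 0 for every generalised eigenvector v of λ).

  λ = -2: largest Jordan block has size 2, contributing (x + 2)^2

So m_A(x) = (x + 2)^2 = x^2 + 4*x + 4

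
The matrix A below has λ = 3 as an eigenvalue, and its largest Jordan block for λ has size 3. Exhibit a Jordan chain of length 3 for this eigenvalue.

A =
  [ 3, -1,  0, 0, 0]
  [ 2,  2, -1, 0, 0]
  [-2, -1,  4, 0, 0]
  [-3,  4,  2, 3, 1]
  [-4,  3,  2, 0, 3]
A Jordan chain for λ = 3 of length 3:
v_1 = (-2, 0, -4, 0, 2)ᵀ
v_2 = (0, 2, -2, -3, -4)ᵀ
v_3 = (1, 0, 0, 0, 0)ᵀ

Let N = A − (3)·I. We want v_3 with N^3 v_3 = 0 but N^2 v_3 ≠ 0; then v_{j-1} := N · v_j for j = 3, …, 2.

Pick v_3 = (1, 0, 0, 0, 0)ᵀ.
Then v_2 = N · v_3 = (0, 2, -2, -3, -4)ᵀ.
Then v_1 = N · v_2 = (-2, 0, -4, 0, 2)ᵀ.

Sanity check: (A − (3)·I) v_1 = (0, 0, 0, 0, 0)ᵀ = 0. ✓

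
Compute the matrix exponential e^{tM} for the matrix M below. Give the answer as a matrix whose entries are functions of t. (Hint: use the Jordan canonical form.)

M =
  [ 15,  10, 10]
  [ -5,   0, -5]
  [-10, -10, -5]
e^{tM} =
  [3*exp(5*t) - 2, 2*exp(5*t) - 2, 2*exp(5*t) - 2]
  [1 - exp(5*t), 1, 1 - exp(5*t)]
  [2 - 2*exp(5*t), 2 - 2*exp(5*t), 2 - exp(5*t)]

Strategy: write M = P · J · P⁻¹ where J is a Jordan canonical form, so e^{tM} = P · e^{tJ} · P⁻¹, and e^{tJ} can be computed block-by-block.

M has Jordan form
J =
  [0, 0, 0]
  [0, 5, 0]
  [0, 0, 5]
(up to reordering of blocks).

Per-block formulas:
  For a 1×1 block at λ = 5: exp(t · [5]) = [e^(5t)].
  For a 1×1 block at λ = 0: exp(t · [0]) = [e^(0t)].

After assembling e^{tJ} and conjugating by P, we get:

e^{tM} =
  [3*exp(5*t) - 2, 2*exp(5*t) - 2, 2*exp(5*t) - 2]
  [1 - exp(5*t), 1, 1 - exp(5*t)]
  [2 - 2*exp(5*t), 2 - 2*exp(5*t), 2 - exp(5*t)]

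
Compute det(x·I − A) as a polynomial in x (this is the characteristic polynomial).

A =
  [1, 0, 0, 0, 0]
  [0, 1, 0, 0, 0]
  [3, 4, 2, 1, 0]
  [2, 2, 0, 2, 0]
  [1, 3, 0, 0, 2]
x^5 - 8*x^4 + 25*x^3 - 38*x^2 + 28*x - 8

Expanding det(x·I − A) (e.g. by cofactor expansion or by noting that A is similar to its Jordan form J, which has the same characteristic polynomial as A) gives
  χ_A(x) = x^5 - 8*x^4 + 25*x^3 - 38*x^2 + 28*x - 8
which factors as (x - 2)^3*(x - 1)^2. The eigenvalues (with algebraic multiplicities) are λ = 1 with multiplicity 2, λ = 2 with multiplicity 3.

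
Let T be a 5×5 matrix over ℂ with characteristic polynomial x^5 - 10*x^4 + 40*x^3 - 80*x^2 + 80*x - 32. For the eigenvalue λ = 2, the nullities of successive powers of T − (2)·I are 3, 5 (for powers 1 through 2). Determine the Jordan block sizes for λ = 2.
Block sizes for λ = 2: [2, 2, 1]

From the dimensions of kernels of powers, the number of Jordan blocks of size at least j is d_j − d_{j−1} where d_j = dim ker(N^j) (with d_0 = 0). Computing the differences gives [3, 2].
The number of blocks of size exactly k is (#blocks of size ≥ k) − (#blocks of size ≥ k + 1), so the partition is: 1 block(s) of size 1, 2 block(s) of size 2.
In nonincreasing order the block sizes are [2, 2, 1].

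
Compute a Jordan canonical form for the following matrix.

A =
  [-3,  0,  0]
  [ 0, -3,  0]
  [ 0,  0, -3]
J_1(-3) ⊕ J_1(-3) ⊕ J_1(-3)

The characteristic polynomial is
  det(x·I − A) = x^3 + 9*x^2 + 27*x + 27 = (x + 3)^3

Eigenvalues and multiplicities (the geometric multiplicity of λ is n − rank(A − λI), which equals the number of Jordan blocks for λ):
  λ = -3: algebraic multiplicity = 3, geometric multiplicity = 3

Determining the block sizes for each eigenvalue:
  λ = -3: gm = am = 3, so every block has size 1 → block sizes [1, 1, 1]

Assembling the blocks gives a Jordan form
J =
  [-3,  0,  0]
  [ 0, -3,  0]
  [ 0,  0, -3]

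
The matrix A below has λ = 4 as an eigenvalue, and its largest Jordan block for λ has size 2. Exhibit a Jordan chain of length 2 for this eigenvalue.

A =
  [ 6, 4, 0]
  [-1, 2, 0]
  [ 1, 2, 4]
A Jordan chain for λ = 4 of length 2:
v_1 = (2, -1, 1)ᵀ
v_2 = (1, 0, 0)ᵀ

Let N = A − (4)·I. We want v_2 with N^2 v_2 = 0 but N^1 v_2 ≠ 0; then v_{j-1} := N · v_j for j = 2, …, 2.

Pick v_2 = (1, 0, 0)ᵀ.
Then v_1 = N · v_2 = (2, -1, 1)ᵀ.

Sanity check: (A − (4)·I) v_1 = (0, 0, 0)ᵀ = 0. ✓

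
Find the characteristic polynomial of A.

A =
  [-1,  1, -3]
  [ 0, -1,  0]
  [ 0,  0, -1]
x^3 + 3*x^2 + 3*x + 1

Expanding det(x·I − A) (e.g. by cofactor expansion or by noting that A is similar to its Jordan form J, which has the same characteristic polynomial as A) gives
  χ_A(x) = x^3 + 3*x^2 + 3*x + 1
which factors as (x + 1)^3. The eigenvalues (with algebraic multiplicities) are λ = -1 with multiplicity 3.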